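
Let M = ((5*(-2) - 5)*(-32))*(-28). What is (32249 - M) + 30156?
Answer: 75845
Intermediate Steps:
M = -13440 (M = ((-10 - 5)*(-32))*(-28) = -15*(-32)*(-28) = 480*(-28) = -13440)
(32249 - M) + 30156 = (32249 - 1*(-13440)) + 30156 = (32249 + 13440) + 30156 = 45689 + 30156 = 75845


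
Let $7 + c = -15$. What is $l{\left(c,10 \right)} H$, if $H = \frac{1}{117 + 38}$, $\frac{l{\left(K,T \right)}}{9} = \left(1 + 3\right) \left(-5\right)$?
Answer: $- \frac{36}{31} \approx -1.1613$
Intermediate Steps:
$c = -22$ ($c = -7 - 15 = -22$)
$l{\left(K,T \right)} = -180$ ($l{\left(K,T \right)} = 9 \left(1 + 3\right) \left(-5\right) = 9 \cdot 4 \left(-5\right) = 9 \left(-20\right) = -180$)
$H = \frac{1}{155} \approx 0.0064516$
$l{\left(c,10 \right)} H = \left(-180\right) \frac{1}{155} = - \frac{36}{31}$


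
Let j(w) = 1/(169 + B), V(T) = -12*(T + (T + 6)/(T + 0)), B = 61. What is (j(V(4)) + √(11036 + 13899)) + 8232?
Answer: 1893361/230 + √24935 ≈ 8389.9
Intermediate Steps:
V(T) = -12*T - 12*(6 + T)/T (V(T) = -12*(T + (6 + T)/T) = -12*T - 12*(6 + T)/T)
j(w) = 1/230 (j(w) = 1/(169 + 61) = 1/230)
(j(V(4)) + √(11036 + 13899)) + 8232 = (1/230 + √(11036 + 13899)) + 8232 = (1/230 + √24935) + 8232 = 1893361/230 + √24935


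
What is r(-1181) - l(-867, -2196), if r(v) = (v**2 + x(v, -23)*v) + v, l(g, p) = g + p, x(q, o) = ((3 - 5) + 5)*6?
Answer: 1375385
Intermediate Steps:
x(q, o) = 18 (x(q, o) = (-2 + 5)*6 = 3*6 = 18)
r(v) = v**2 + 19*v (r(v) = (v**2 + 18*v) + v = v**2 + 19*v)
r(-1181) - l(-867, -2196) = -1181*(19 - 1181) - (-867 - 2196) = -1181*(-1162) - 1*(-3063) = 1372322 + 3063 = 1375385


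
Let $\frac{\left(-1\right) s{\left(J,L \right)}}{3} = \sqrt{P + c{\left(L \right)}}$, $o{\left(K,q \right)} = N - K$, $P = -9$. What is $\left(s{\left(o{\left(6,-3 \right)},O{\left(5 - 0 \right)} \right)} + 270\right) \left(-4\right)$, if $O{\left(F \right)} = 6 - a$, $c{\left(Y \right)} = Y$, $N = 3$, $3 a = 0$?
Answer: $-1080 + 12 i \sqrt{3} \approx -1080.0 + 20.785 i$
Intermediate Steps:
$a = 0$ ($a = \frac{1}{3} \cdot 0 = 0$)
$o{\left(K,q \right)} = 3 - K$
$O{\left(F \right)} = 6$ ($O{\left(F \right)} = 6 - 0 = 6 + 0 = 6$)
$s{\left(J,L \right)} = - 3 \sqrt{-9 + L}$
$\left(s{\left(o{\left(6,-3 \right)},O{\left(5 - 0 \right)} \right)} + 270\right) \left(-4\right) = \left(- 3 \sqrt{-9 + 6} + 270\right) \left(-4\right) = \left(- 3 \sqrt{-3} + 270\right) \left(-4\right) = \left(- 3 i \sqrt{3} + 270\right) \left(-4\right) = \left(270 - 3 i \sqrt{3}\right) \left(-4\right) = -1080 + 12 i \sqrt{3}$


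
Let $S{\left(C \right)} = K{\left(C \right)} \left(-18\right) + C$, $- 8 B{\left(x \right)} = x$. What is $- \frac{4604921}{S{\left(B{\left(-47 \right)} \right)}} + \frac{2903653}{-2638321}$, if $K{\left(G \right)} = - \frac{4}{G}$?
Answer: $- \frac{4568141470595517}{17985434257} \approx -2.5399 \cdot 10^{5}$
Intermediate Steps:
$B{\left(x \right)} = - \frac{x}{8}$
$S{\left(C \right)} = C + \frac{72}{C}$ ($S{\left(C \right)} = - \frac{4}{C} \left(-18\right) + C = \frac{72}{C} + C = C + \frac{72}{C}$)
$- \frac{4604921}{S{\left(B{\left(-47 \right)} \right)}} + \frac{2903653}{-2638321} = - \frac{4604921}{\left(- \frac{1}{8}\right) \left(-47\right) + \frac{72}{\left(- \frac{1}{8}\right) \left(-47\right)}} + \frac{2903653}{-2638321} = - \frac{4604921}{\frac{47}{8} + \frac{72}{\frac{47}{8}}} + 2903653 \left(- \frac{1}{2638321}\right) = - \frac{4604921}{\frac{47}{8} + 72 \cdot \frac{8}{47}} - \frac{2903653}{2638321} = - \frac{4604921}{\frac{47}{8} + \frac{576}{47}} - \frac{2903653}{2638321} = - \frac{4604921}{\frac{6817}{376}} - \frac{2903653}{2638321} = \left(-4604921\right) \frac{376}{6817} - \frac{2903653}{2638321} = - \frac{1731450296}{6817} - \frac{2903653}{2638321} = - \frac{4568141470595517}{17985434257}$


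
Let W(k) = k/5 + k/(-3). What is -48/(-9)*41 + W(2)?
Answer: 1092/5 ≈ 218.40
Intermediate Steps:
W(k) = -2*k/15 (W(k) = k*(1/5) + k*(-1/3) = k/5 - k/3 = -2*k/15)
-48/(-9)*41 + W(2) = -48/(-9)*41 - 2/15*2 = -48*(-1/9)*41 - 4/15 = (16/3)*41 - 4/15 = 656/3 - 4/15 = 1092/5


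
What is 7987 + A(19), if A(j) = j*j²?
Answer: 14846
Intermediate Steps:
A(j) = j³
7987 + A(19) = 7987 + 19³ = 7987 + 6859 = 14846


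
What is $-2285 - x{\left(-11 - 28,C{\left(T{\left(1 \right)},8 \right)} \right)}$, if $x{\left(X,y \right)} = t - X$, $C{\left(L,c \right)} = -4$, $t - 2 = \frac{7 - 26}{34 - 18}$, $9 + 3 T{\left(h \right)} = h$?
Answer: $- \frac{37197}{16} \approx -2324.8$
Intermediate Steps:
$T{\left(h \right)} = -3 + \frac{h}{3}$
$t = \frac{13}{16}$ ($t = 2 + \frac{7 - 26}{34 - 18} = 2 - \frac{19}{16} = \frac{13}{16} \approx 0.8125$)
$x{\left(X,y \right)} = \frac{13}{16} - X$
$-2285 - x{\left(-11 - 28,C{\left(T{\left(1 \right)},8 \right)} \right)} = -2285 - \left(\frac{13}{16} - \left(-11 - 28\right)\right) = -2285 - \left(\frac{13}{16} - -39\right) = -2285 - \left(\frac{13}{16} + 39\right) = -2285 - \frac{637}{16} = - \frac{37197}{16}$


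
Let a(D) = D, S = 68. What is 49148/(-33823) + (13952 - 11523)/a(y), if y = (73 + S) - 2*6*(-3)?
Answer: 73456871/5986671 ≈ 12.270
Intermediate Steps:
y = 177 (y = (73 + 68) - 2*6*(-3) = 141 - 12*(-3) = 141 + 36 = 177)
49148/(-33823) + (13952 - 11523)/a(y) = 49148/(-33823) + (13952 - 11523)/177 = 49148*(-1/33823) + 2429*(1/177) = -49148/33823 + 2429/177 = 73456871/5986671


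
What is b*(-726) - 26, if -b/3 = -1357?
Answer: -2955572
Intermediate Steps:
b = 4071 (b = -3*(-1357) = 4071)
b*(-726) - 26 = 4071*(-726) - 26 = -2955546 - 26 = -2955572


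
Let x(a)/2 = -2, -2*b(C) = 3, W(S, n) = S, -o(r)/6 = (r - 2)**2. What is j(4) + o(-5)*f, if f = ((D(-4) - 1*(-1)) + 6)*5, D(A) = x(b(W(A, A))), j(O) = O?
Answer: -4406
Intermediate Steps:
o(r) = -6*(-2 + r)**2 (o(r) = -6*(r - 2)**2 = -6*(-2 + r)**2)
b(C) = -3/2 (b(C) = -1/2*3 = -3/2)
x(a) = -4 (x(a) = 2*(-2) = -4)
D(A) = -4
f = 15 (f = ((-4 - 1*(-1)) + 6)*5 = ((-4 + 1) + 6)*5 = (-3 + 6)*5 = 3*5 = 15)
j(4) + o(-5)*f = 4 - 6*(-2 - 5)**2*15 = 4 - 6*(-7)**2*15 = 4 - 6*49*15 = 4 - 294*15 = 4 - 4410 = -4406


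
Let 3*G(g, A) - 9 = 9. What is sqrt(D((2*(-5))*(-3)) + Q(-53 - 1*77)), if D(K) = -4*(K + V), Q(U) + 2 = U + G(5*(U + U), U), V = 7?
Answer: I*sqrt(274) ≈ 16.553*I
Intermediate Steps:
G(g, A) = 6 (G(g, A) = 3 + (1/3)*9 = 3 + 3 = 6)
Q(U) = 4 + U (Q(U) = -2 + (U + 6) = -2 + (6 + U) = 4 + U)
D(K) = -28 - 4*K (D(K) = -4*(K + 7) = -4*(7 + K) = -28 - 4*K)
sqrt(D((2*(-5))*(-3)) + Q(-53 - 1*77)) = sqrt((-28 - 4*2*(-5)*(-3)) + (4 + (-53 - 1*77))) = sqrt((-28 - (-40)*(-3)) + (4 + (-53 - 77))) = sqrt((-28 - 4*30) + (4 - 130)) = sqrt((-28 - 120) - 126) = sqrt(-148 - 126) = sqrt(-274) = I*sqrt(274)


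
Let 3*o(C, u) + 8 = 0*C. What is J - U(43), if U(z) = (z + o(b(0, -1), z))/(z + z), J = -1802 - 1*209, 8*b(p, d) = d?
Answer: -518959/258 ≈ -2011.5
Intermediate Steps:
b(p, d) = d/8
o(C, u) = -8/3 (o(C, u) = -8/3 + (0*C)/3 = -8/3 + (1/3)*0 = -8/3 + 0 = -8/3)
J = -2011 (J = -1802 - 209 = -2011)
U(z) = (-8/3 + z)/(2*z) (U(z) = (z - 8/3)/(z + z) = (-8/3 + z)/((2*z)) = (-8/3 + z)*(1/(2*z)) = (-8/3 + z)/(2*z))
J - U(43) = -2011 - (-8 + 3*43)/(6*43) = -2011 - (-8 + 129)/(6*43) = -2011 - 121/(6*43) = -2011 - 1*121/258 = -2011 - 121/258 = -518959/258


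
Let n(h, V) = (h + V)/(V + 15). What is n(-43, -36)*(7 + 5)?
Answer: 316/7 ≈ 45.143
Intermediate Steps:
n(h, V) = (V + h)/(15 + V)
n(-43, -36)*(7 + 5) = ((-36 - 43)/(15 - 36))*(7 + 5) = (-79/(-21))*12 = -1/21*(-79)*12 = (79/21)*12 = 316/7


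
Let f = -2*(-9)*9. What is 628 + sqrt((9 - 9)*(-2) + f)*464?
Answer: 628 + 4176*sqrt(2) ≈ 6533.8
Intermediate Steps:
f = 162 (f = 18*9 = 162)
628 + sqrt((9 - 9)*(-2) + f)*464 = 628 + sqrt((9 - 9)*(-2) + 162)*464 = 628 + sqrt(0*(-2) + 162)*464 = 628 + sqrt(0 + 162)*464 = 628 + sqrt(162)*464 = 628 + (9*sqrt(2))*464 = 628 + 4176*sqrt(2)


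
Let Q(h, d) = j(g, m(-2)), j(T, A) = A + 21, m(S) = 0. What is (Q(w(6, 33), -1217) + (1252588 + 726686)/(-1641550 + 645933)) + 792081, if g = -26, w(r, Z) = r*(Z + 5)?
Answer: 788628237660/995617 ≈ 7.9210e+5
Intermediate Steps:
w(r, Z) = r*(5 + Z)
j(T, A) = 21 + A
Q(h, d) = 21 (Q(h, d) = 21 + 0 = 21)
(Q(w(6, 33), -1217) + (1252588 + 726686)/(-1641550 + 645933)) + 792081 = (21 + (1252588 + 726686)/(-1641550 + 645933)) + 792081 = (21 + 1979274/(-995617)) + 792081 = (21 + 1979274*(-1/995617)) + 792081 = (21 - 1979274/995617) + 792081 = 18928683/995617 + 792081 = 788628237660/995617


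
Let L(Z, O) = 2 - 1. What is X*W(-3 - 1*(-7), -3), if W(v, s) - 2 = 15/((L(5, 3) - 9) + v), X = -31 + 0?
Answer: 217/4 ≈ 54.250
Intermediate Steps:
X = -31
L(Z, O) = 1
W(v, s) = 2 + 15/(-8 + v) (W(v, s) = 2 + 15/((1 - 9) + v) = 2 + 15/(-8 + v))
X*W(-3 - 1*(-7), -3) = -31*(-1 + 2*(-3 - 1*(-7)))/(-8 + (-3 - 1*(-7))) = -31*(-1 + 2*(-3 + 7))/(-8 + (-3 + 7)) = -31*(-1 + 2*4)/(-8 + 4) = -31*(-1 + 8)/(-4) = -(-31)*7/4 = -31*(-7/4) = 217/4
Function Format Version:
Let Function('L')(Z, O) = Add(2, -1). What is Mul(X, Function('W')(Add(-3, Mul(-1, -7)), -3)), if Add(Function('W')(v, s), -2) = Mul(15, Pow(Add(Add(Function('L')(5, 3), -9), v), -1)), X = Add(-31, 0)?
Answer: Rational(217, 4) ≈ 54.250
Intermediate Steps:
X = -31
Function('L')(Z, O) = 1
Function('W')(v, s) = Add(2, Mul(15, Pow(Add(-8, v), -1))) (Function('W')(v, s) = Add(2, Mul(15, Pow(Add(Add(1, -9), v), -1))) = Add(2, Mul(15, Pow(Add(-8, v), -1))))
Mul(X, Function('W')(Add(-3, Mul(-1, -7)), -3)) = Mul(-31, Mul(Pow(Add(-8, Add(-3, Mul(-1, -7))), -1), Add(-1, Mul(2, Add(-3, Mul(-1, -7)))))) = Mul(-31, Mul(Pow(Add(-8, Add(-3, 7)), -1), Add(-1, Mul(2, Add(-3, 7))))) = Mul(-31, Mul(Pow(Add(-8, 4), -1), Add(-1, Mul(2, 4)))) = Mul(-31, Mul(Pow(-4, -1), Add(-1, 8))) = Mul(-31, Mul(Rational(-1, 4), 7)) = Mul(-31, Rational(-7, 4)) = Rational(217, 4)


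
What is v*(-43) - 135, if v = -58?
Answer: 2359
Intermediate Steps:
v*(-43) - 135 = -58*(-43) - 135 = 2494 - 135 = 2359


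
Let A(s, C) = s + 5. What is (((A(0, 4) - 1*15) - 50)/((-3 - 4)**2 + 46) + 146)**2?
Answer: 7628644/361 ≈ 21132.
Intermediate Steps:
A(s, C) = 5 + s
(((A(0, 4) - 1*15) - 50)/((-3 - 4)**2 + 46) + 146)**2 = ((((5 + 0) - 1*15) - 50)/((-3 - 4)**2 + 46) + 146)**2 = (((5 - 15) - 50)/((-7)**2 + 46) + 146)**2 = ((-10 - 50)/(49 + 46) + 146)**2 = (-60/95 + 146)**2 = (-60*1/95 + 146)**2 = (-12/19 + 146)**2 = (2762/19)**2 = 7628644/361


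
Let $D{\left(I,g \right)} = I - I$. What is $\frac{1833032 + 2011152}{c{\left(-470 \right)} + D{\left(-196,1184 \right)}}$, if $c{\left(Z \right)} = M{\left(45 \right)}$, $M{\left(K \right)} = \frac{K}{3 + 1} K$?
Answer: $\frac{15376736}{2025} \approx 7593.5$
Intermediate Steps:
$M{\left(K \right)} = \frac{K^{2}}{4}$ ($M{\left(K \right)} = \frac{K}{4} K = \frac{K^{2}}{4}$)
$D{\left(I,g \right)} = 0$
$c{\left(Z \right)} = \frac{2025}{4}$ ($c{\left(Z \right)} = \frac{45^{2}}{4} = \frac{1}{4} \cdot 2025 = \frac{2025}{4}$)
$\frac{1833032 + 2011152}{c{\left(-470 \right)} + D{\left(-196,1184 \right)}} = \frac{1833032 + 2011152}{\frac{2025}{4} + 0} = \frac{3844184}{\frac{2025}{4}} = 3844184 \cdot \frac{4}{2025} = \frac{15376736}{2025}$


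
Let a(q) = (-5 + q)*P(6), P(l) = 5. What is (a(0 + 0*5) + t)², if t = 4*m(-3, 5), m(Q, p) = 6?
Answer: 1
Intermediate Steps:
a(q) = -25 + 5*q (a(q) = (-5 + q)*5 = -25 + 5*q)
t = 24 (t = 4*6 = 24)
(a(0 + 0*5) + t)² = ((-25 + 5*(0 + 0*5)) + 24)² = ((-25 + 5*(0 + 0)) + 24)² = ((-25 + 5*0) + 24)² = ((-25 + 0) + 24)² = (-25 + 24)² = (-1)² = 1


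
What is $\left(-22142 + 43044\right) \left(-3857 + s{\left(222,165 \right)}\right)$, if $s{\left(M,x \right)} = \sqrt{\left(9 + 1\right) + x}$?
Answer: $-80619014 + 104510 \sqrt{7} \approx -8.0343 \cdot 10^{7}$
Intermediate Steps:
$s{\left(M,x \right)} = \sqrt{10 + x}$
$\left(-22142 + 43044\right) \left(-3857 + s{\left(222,165 \right)}\right) = \left(-22142 + 43044\right) \left(-3857 + \sqrt{10 + 165}\right) = 20902 \left(-3857 + \sqrt{175}\right) = 20902 \left(-3857 + 5 \sqrt{7}\right) = -80619014 + 104510 \sqrt{7}$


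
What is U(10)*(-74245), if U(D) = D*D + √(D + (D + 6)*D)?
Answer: -7424500 - 74245*√170 ≈ -8.3925e+6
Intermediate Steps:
U(D) = D² + √(D + D*(6 + D)) (U(D) = D² + √(D + (6 + D)*D) = D² + √(D + D*(6 + D)))
U(10)*(-74245) = (10² + √(10*(7 + 10)))*(-74245) = (100 + √(10*17))*(-74245) = (100 + √170)*(-74245) = -7424500 - 74245*√170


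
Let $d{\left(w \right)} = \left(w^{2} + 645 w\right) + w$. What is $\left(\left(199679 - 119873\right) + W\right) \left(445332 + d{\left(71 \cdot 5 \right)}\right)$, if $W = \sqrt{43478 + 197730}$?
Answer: $63899626722 + 1601374 \sqrt{60302} \approx 6.4293 \cdot 10^{10}$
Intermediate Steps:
$d{\left(w \right)} = w^{2} + 646 w$
$W = 2 \sqrt{60302}$ ($W = \sqrt{241208} = 2 \sqrt{60302} \approx 491.13$)
$\left(\left(199679 - 119873\right) + W\right) \left(445332 + d{\left(71 \cdot 5 \right)}\right) = \left(\left(199679 - 119873\right) + 2 \sqrt{60302}\right) \left(445332 + 71 \cdot 5 \left(646 + 71 \cdot 5\right)\right) = \left(79806 + 2 \sqrt{60302}\right) \left(445332 + 355 \left(646 + 355\right)\right) = \left(79806 + 2 \sqrt{60302}\right) \left(445332 + 355 \cdot 1001\right) = \left(79806 + 2 \sqrt{60302}\right) \left(445332 + 355355\right) = \left(79806 + 2 \sqrt{60302}\right) 800687 = 63899626722 + 1601374 \sqrt{60302}$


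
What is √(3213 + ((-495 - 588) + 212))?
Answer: √2342 ≈ 48.394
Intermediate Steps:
√(3213 + ((-495 - 588) + 212)) = √(3213 + (-1083 + 212)) = √(3213 - 871) = √2342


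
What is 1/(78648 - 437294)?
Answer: -1/358646 ≈ -2.7883e-6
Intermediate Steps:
1/(78648 - 437294) = 1/(-358646) = -1/358646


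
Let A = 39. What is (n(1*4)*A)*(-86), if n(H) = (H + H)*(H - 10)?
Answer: 160992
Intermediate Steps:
n(H) = 2*H*(-10 + H) (n(H) = (2*H)*(-10 + H) = 2*H*(-10 + H))
(n(1*4)*A)*(-86) = ((2*(1*4)*(-10 + 1*4))*39)*(-86) = ((2*4*(-10 + 4))*39)*(-86) = ((2*4*(-6))*39)*(-86) = -48*39*(-86) = -1872*(-86) = 160992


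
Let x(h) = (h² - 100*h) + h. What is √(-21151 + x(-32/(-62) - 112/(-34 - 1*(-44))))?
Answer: I*√479999119/155 ≈ 141.35*I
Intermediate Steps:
x(h) = h² - 99*h
√(-21151 + x(-32/(-62) - 112/(-34 - 1*(-44)))) = √(-21151 + (-32/(-62) - 112/(-34 - 1*(-44)))*(-99 + (-32/(-62) - 112/(-34 - 1*(-44))))) = √(-21151 + (-32*(-1/62) - 112/(-34 + 44))*(-99 + (-32*(-1/62) - 112/(-34 + 44)))) = √(-21151 + (16/31 - 112/10)*(-99 + (16/31 - 112/10))) = √(-21151 + (16/31 - 112*⅒)*(-99 + (16/31 - 112*⅒))) = √(-21151 + (16/31 - 56/5)*(-99 + (16/31 - 56/5))) = √(-21151 - 1656*(-99 - 1656/155)/155) = √(-21151 - 1656/155*(-17001/155)) = √(-21151 + 28153656/24025) = √(-479999119/24025) = I*√479999119/155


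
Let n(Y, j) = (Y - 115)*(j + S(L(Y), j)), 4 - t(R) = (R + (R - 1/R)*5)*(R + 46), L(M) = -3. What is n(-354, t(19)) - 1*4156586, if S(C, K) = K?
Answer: 52709748/19 ≈ 2.7742e+6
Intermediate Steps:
t(R) = 4 - (46 + R)*(-5/R + 6*R) (t(R) = 4 - (R + (R - 1/R)*5)*(R + 46) = 4 - (R + (-5/R + 5*R))*(46 + R) = 4 - (-5/R + 6*R)*(46 + R) = 4 - (46 + R)*(-5/R + 6*R))
n(Y, j) = 2*j*(-115 + Y) (n(Y, j) = (Y - 115)*(j + j) = (-115 + Y)*(2*j) = 2*j*(-115 + Y))
n(-354, t(19)) - 1*4156586 = 2*(9 - 276*19 - 6*19² + 230/19)*(-115 - 354) - 1*4156586 = 2*(9 - 5244 - 6*361 + 230*(1/19))*(-469) - 4156586 = 2*(9 - 5244 - 2166 + 230/19)*(-469) - 4156586 = 2*(-140389/19)*(-469) - 4156586 = 131684882/19 - 4156586 = 52709748/19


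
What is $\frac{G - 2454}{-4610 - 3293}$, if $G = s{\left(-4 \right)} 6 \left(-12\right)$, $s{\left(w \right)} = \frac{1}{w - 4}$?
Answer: $\frac{2445}{7903} \approx 0.30938$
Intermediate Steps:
$s{\left(w \right)} = \frac{1}{-4 + w}$
$G = 9$ ($G = \frac{1}{-4 - 4} \cdot 6 \left(-12\right) = \frac{1}{-8} \cdot 6 \left(-12\right) = \left(- \frac{1}{8}\right) 6 \left(-12\right) = \left(- \frac{3}{4}\right) \left(-12\right) = 9$)
$\frac{G - 2454}{-4610 - 3293} = \frac{9 - 2454}{-4610 - 3293} = - \frac{2445}{-7903} = \left(-2445\right) \left(- \frac{1}{7903}\right) = \frac{2445}{7903}$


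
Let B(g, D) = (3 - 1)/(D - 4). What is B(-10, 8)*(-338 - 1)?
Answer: -339/2 ≈ -169.50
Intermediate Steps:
B(g, D) = 2/(-4 + D)
B(-10, 8)*(-338 - 1) = (2/(-4 + 8))*(-338 - 1) = (2/4)*(-339) = (2*(¼))*(-339) = (½)*(-339) = -339/2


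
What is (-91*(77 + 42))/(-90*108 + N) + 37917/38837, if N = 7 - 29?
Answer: 789953287/378350054 ≈ 2.0879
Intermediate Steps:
N = -22
(-91*(77 + 42))/(-90*108 + N) + 37917/38837 = (-91*(77 + 42))/(-90*108 - 22) + 37917/38837 = (-91*119)/(-9720 - 22) + 37917*(1/38837) = -10829/(-9742) + 37917/38837 = -10829*(-1/9742) + 37917/38837 = 10829/9742 + 37917/38837 = 789953287/378350054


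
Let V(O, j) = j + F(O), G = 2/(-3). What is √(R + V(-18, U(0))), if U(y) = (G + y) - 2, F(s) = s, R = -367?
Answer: I*√3489/3 ≈ 19.689*I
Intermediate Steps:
G = -⅔ (G = 2*(-⅓) = -⅔ ≈ -0.66667)
U(y) = -8/3 + y (U(y) = (-⅔ + y) - 2 = -8/3 + y)
V(O, j) = O + j (V(O, j) = j + O = O + j)
√(R + V(-18, U(0))) = √(-367 + (-18 + (-8/3 + 0))) = √(-367 + (-18 - 8/3)) = √(-367 - 62/3) = √(-1163/3) = I*√3489/3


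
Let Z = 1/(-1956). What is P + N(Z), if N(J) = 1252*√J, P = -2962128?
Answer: -2962128 + 626*I*√489/489 ≈ -2.9621e+6 + 28.309*I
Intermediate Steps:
Z = -1/1956 ≈ -0.00051125
P + N(Z) = -2962128 + 1252*√(-1/1956) = -2962128 + 1252*(I*√489/978) = -2962128 + 626*I*√489/489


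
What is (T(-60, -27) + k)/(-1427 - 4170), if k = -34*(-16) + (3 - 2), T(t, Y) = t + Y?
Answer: -458/5597 ≈ -0.081830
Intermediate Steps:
T(t, Y) = Y + t
k = 545 (k = 544 + 1 = 545)
(T(-60, -27) + k)/(-1427 - 4170) = ((-27 - 60) + 545)/(-1427 - 4170) = (-87 + 545)/(-5597) = 458*(-1/5597) = -458/5597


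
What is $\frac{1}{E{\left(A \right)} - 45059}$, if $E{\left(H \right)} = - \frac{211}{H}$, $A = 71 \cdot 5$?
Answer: $- \frac{355}{15996156} \approx -2.2193 \cdot 10^{-5}$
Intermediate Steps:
$A = 355$
$\frac{1}{E{\left(A \right)} - 45059} = \frac{1}{- \frac{211}{355} - 45059} = \frac{1}{- \frac{15996156}{355}} = - \frac{355}{15996156}$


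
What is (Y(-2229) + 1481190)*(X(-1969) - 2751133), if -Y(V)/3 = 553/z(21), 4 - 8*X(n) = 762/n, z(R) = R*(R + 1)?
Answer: -706073003152592089/173272 ≈ -4.0749e+12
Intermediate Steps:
z(R) = R*(1 + R)
X(n) = ½ - 381/(4*n)
Y(V) = -79/22 (Y(V) = -1659/(21*(1 + 21)) = -1659/(21*22) = -1659/462 = -3*79/66 = -79/22)
(Y(-2229) + 1481190)*(X(-1969) - 2751133) = (-79/22 + 1481190)*((¼)*(-381 + 2*(-1969))/(-1969) - 2751133) = 32586101*((¼)*(-1/1969)*(-381 - 3938) - 2751133)/22 = 32586101*((¼)*(-1/1969)*(-4319) - 2751133)/22 = 32586101*(4319/7876 - 2751133)/22 = (32586101/22)*(-21667919189/7876) = -706073003152592089/173272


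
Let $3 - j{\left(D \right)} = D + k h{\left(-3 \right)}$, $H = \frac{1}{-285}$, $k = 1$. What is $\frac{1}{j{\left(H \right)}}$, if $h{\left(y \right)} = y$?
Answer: $\frac{285}{1711} \approx 0.16657$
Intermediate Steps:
$H = - \frac{1}{285} \approx -0.0035088$
$j{\left(D \right)} = 6 - D$ ($j{\left(D \right)} = 3 - \left(D + 1 \left(-3\right)\right) = 3 - \left(D - 3\right) = 3 - \left(-3 + D\right) = 6 - D$)
$\frac{1}{j{\left(H \right)}} = \frac{1}{6 - - \frac{1}{285}} = \frac{1}{6 + \frac{1}{285}} = \frac{1}{\frac{1711}{285}} = \frac{285}{1711}$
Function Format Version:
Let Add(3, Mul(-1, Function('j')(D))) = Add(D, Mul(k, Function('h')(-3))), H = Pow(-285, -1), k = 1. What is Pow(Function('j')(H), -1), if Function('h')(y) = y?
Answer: Rational(285, 1711) ≈ 0.16657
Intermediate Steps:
H = Rational(-1, 285) ≈ -0.0035088
Function('j')(D) = Add(6, Mul(-1, D)) (Function('j')(D) = Add(3, Mul(-1, Add(D, Mul(1, -3)))) = Add(3, Mul(-1, Add(D, -3))) = Add(3, Mul(-1, Add(-3, D))) = Add(3, Add(3, Mul(-1, D))) = Add(6, Mul(-1, D)))
Pow(Function('j')(H), -1) = Pow(Add(6, Mul(-1, Rational(-1, 285))), -1) = Pow(Add(6, Rational(1, 285)), -1) = Pow(Rational(1711, 285), -1) = Rational(285, 1711)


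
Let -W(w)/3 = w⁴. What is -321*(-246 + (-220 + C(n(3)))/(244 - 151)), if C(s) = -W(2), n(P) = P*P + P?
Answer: 2466350/31 ≈ 79560.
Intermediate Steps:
W(w) = -3*w⁴
n(P) = P + P² (n(P) = P² + P = P + P²)
C(s) = 48 (C(s) = -(-3)*2⁴ = -(-3)*16 = -1*(-48) = 48)
-321*(-246 + (-220 + C(n(3)))/(244 - 151)) = -321*(-246 + (-220 + 48)/(244 - 151)) = -321*(-246 - 172/93) = -321*(-23050/93) = 2466350/31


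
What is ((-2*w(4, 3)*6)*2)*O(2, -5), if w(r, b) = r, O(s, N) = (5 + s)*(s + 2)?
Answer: -2688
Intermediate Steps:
O(s, N) = (2 + s)*(5 + s) (O(s, N) = (5 + s)*(2 + s) = (2 + s)*(5 + s))
((-2*w(4, 3)*6)*2)*O(2, -5) = ((-2*4*6)*2)*(10 + 2² + 7*2) = (-8*6*2)*(10 + 4 + 14) = -48*2*28 = -96*28 = -2688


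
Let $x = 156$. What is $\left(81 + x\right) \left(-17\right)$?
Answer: $-4029$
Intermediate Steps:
$\left(81 + x\right) \left(-17\right) = \left(81 + 156\right) \left(-17\right) = 237 \left(-17\right) = -4029$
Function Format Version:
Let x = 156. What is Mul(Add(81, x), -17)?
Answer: -4029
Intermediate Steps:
Mul(Add(81, x), -17) = Mul(Add(81, 156), -17) = Mul(237, -17) = -4029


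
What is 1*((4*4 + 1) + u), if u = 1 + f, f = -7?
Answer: 11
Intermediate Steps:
u = -6 (u = 1 - 7 = -6)
1*((4*4 + 1) + u) = 1*((4*4 + 1) - 6) = 1*((16 + 1) - 6) = 1*(17 - 6) = 1*11 = 11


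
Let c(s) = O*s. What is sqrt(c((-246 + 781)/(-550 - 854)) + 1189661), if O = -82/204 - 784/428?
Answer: sqrt(75303139717286)/7956 ≈ 1090.7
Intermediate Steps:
O = -24379/10914 (O = -82*1/204 - 784*1/428 = -41/102 - 196/107 = -24379/10914 ≈ -2.2337)
c(s) = -24379*s/10914
sqrt(c((-246 + 781)/(-550 - 854)) + 1189661) = sqrt(-24379*(-246 + 781)/(10914*(-550 - 854)) + 1189661) = sqrt(-121895/(102*(-1404)) + 1189661) = sqrt(-121895*(-1)/(102*1404) + 1189661) = sqrt(-24379/10914*(-535/1404) + 1189661) = sqrt(121895/143208 + 1189661) = sqrt(170369094383/143208) = sqrt(75303139717286)/7956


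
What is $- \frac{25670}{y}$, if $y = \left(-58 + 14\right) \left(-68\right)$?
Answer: $- \frac{755}{88} \approx -8.5795$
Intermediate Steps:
$y = 2992$ ($y = \left(-44\right) \left(-68\right) = 2992$)
$- \frac{25670}{y} = - \frac{25670}{2992} = \left(-25670\right) \frac{1}{2992} = - \frac{755}{88}$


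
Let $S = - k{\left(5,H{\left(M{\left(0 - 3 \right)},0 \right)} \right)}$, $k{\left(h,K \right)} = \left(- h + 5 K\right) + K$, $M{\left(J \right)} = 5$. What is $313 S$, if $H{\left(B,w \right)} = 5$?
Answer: $-7825$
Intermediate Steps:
$k{\left(h,K \right)} = - h + 6 K$
$S = -25$ ($S = - (\left(-1\right) 5 + 6 \cdot 5) = - (-5 + 30) = \left(-1\right) 25 = -25$)
$313 S = 313 \left(-25\right) = -7825$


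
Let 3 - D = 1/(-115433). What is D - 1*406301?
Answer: -46900197033/115433 ≈ -4.0630e+5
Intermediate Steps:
D = 346300/115433 (D = 3 - 1/(-115433) = 3 - 1*(-1/115433) = 3 + 1/115433 = 346300/115433 ≈ 3.0000)
D - 1*406301 = 346300/115433 - 1*406301 = 346300/115433 - 406301 = -46900197033/115433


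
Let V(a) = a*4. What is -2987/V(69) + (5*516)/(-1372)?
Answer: -1202561/94668 ≈ -12.703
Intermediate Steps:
V(a) = 4*a
-2987/V(69) + (5*516)/(-1372) = -2987/(4*69) + (5*516)/(-1372) = -2987/276 + 2580*(-1/1372) = -2987*1/276 - 645/343 = -2987/276 - 645/343 = -1202561/94668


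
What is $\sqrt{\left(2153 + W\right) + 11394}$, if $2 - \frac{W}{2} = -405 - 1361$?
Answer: $\sqrt{17083} \approx 130.7$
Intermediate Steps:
$W = 3536$ ($W = 4 - 2 \left(-405 - 1361\right) = 4 - -3532 = 4 + 3532 = 3536$)
$\sqrt{\left(2153 + W\right) + 11394} = \sqrt{\left(2153 + 3536\right) + 11394} = \sqrt{5689 + 11394} = \sqrt{17083}$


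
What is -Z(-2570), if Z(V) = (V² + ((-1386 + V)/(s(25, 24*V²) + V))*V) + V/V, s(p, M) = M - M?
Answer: -6600945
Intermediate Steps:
s(p, M) = 0
Z(V) = -1385 + V + V² (Z(V) = (V² + ((-1386 + V)/(0 + V))*V) + V/V = (V² + ((-1386 + V)/V)*V) + 1 = (V² + (-1386 + V)) + 1 = (-1386 + V + V²) + 1 = -1385 + V + V²)
-Z(-2570) = -(-1385 - 2570 + (-2570)²) = -(-1385 - 2570 + 6604900) = -1*6600945 = -6600945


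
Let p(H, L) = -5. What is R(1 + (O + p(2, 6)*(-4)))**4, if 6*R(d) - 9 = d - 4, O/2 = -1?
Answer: 256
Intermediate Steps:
O = -2 (O = 2*(-1) = -2)
R(d) = 5/6 + d/6 (R(d) = 3/2 + (d - 4)/6 = 3/2 + (-4 + d)/6 = 3/2 + (-2/3 + d/6) = 5/6 + d/6)
R(1 + (O + p(2, 6)*(-4)))**4 = (5/6 + (1 + (-2 - 5*(-4)))/6)**4 = (5/6 + (1 + (-2 + 20))/6)**4 = (5/6 + (1 + 18)/6)**4 = (5/6 + (1/6)*19)**4 = (5/6 + 19/6)**4 = 4**4 = 256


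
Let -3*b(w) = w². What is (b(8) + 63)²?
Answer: 15625/9 ≈ 1736.1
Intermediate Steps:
b(w) = -w²/3
(b(8) + 63)² = (-⅓*8² + 63)² = (-⅓*64 + 63)² = (-64/3 + 63)² = (125/3)² = 15625/9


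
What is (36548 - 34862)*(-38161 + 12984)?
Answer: -42448422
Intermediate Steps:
(36548 - 34862)*(-38161 + 12984) = 1686*(-25177) = -42448422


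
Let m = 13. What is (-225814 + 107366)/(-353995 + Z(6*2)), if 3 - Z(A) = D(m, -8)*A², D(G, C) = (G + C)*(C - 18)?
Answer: 14806/41909 ≈ 0.35329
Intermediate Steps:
D(G, C) = (-18 + C)*(C + G) (D(G, C) = (C + G)*(-18 + C) = (-18 + C)*(C + G))
Z(A) = 3 + 130*A² (Z(A) = 3 - ((-8)² - 18*(-8) - 18*13 - 8*13)*A² = 3 - (64 + 144 - 234 - 104)*A² = 3 - (-130)*A² = 3 + 130*A²)
(-225814 + 107366)/(-353995 + Z(6*2)) = (-225814 + 107366)/(-353995 + (3 + 130*(6*2)²)) = -118448/(-353995 + (3 + 130*12²)) = -118448/(-353995 + (3 + 130*144)) = -118448/(-353995 + (3 + 18720)) = -118448/(-353995 + 18723) = -118448/(-335272) = -118448*(-1/335272) = 14806/41909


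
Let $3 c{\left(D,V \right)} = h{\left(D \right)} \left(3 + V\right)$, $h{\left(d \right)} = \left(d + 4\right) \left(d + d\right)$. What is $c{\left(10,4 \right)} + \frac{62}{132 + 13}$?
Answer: $\frac{284386}{435} \approx 653.76$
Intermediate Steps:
$h{\left(d \right)} = 2 d \left(4 + d\right)$ ($h{\left(d \right)} = \left(4 + d\right) 2 d = 2 d \left(4 + d\right)$)
$c{\left(D,V \right)} = \frac{2 D \left(3 + V\right) \left(4 + D\right)}{3}$ ($c{\left(D,V \right)} = \frac{2 D \left(4 + D\right) \left(3 + V\right)}{3} = \frac{2 D \left(3 + V\right) \left(4 + D\right)}{3}$)
$c{\left(10,4 \right)} + \frac{62}{132 + 13} = \frac{2}{3} \cdot 10 \left(3 + 4\right) \left(4 + 10\right) + \frac{62}{132 + 13} = \frac{2}{3} \cdot 10 \cdot 7 \cdot 14 + \frac{62}{145} = \frac{1960}{3} + 62 \cdot \frac{1}{145} = \frac{1960}{3} + \frac{62}{145} = \frac{284386}{435}$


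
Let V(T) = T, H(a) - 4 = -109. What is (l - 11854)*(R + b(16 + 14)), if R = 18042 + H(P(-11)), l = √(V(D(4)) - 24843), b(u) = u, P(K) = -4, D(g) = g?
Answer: -212980818 + 17967*I*√24839 ≈ -2.1298e+8 + 2.8317e+6*I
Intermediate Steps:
H(a) = -105 (H(a) = 4 - 109 = -105)
l = I*√24839 (l = √(4 - 24843) = √(-24839) = I*√24839 ≈ 157.6*I)
R = 17937 (R = 18042 - 105 = 17937)
(l - 11854)*(R + b(16 + 14)) = (I*√24839 - 11854)*(17937 + (16 + 14)) = (-11854 + I*√24839)*(17937 + 30) = (-11854 + I*√24839)*17967 = -212980818 + 17967*I*√24839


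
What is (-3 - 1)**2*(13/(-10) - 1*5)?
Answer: -504/5 ≈ -100.80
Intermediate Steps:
(-3 - 1)**2*(13/(-10) - 1*5) = (-4)**2*(13*(-1/10) - 5) = 16*(-13/10 - 5) = 16*(-63/10) = -504/5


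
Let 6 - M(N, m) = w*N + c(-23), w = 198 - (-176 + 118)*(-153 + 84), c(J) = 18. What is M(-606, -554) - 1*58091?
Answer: -2363327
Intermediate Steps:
w = -3804 (w = 198 - (-58)*(-69) = 198 - 1*4002 = 198 - 4002 = -3804)
M(N, m) = -12 + 3804*N (M(N, m) = 6 - (-3804*N + 18) = 6 - (18 - 3804*N) = 6 + (-18 + 3804*N) = -12 + 3804*N)
M(-606, -554) - 1*58091 = (-12 + 3804*(-606)) - 1*58091 = (-12 - 2305224) - 58091 = -2305236 - 58091 = -2363327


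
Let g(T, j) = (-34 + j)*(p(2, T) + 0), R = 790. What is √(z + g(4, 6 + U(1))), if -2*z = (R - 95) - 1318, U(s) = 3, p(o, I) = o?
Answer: √1046/2 ≈ 16.171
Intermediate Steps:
g(T, j) = -68 + 2*j (g(T, j) = (-34 + j)*(2 + 0) = (-34 + j)*2 = -68 + 2*j)
z = 623/2 (z = -((790 - 95) - 1318)/2 = -(695 - 1318)/2 = -½*(-623) = 623/2 ≈ 311.50)
√(z + g(4, 6 + U(1))) = √(623/2 + (-68 + 2*(6 + 3))) = √(623/2 + (-68 + 2*9)) = √(623/2 + (-68 + 18)) = √(623/2 - 50) = √(523/2) = √1046/2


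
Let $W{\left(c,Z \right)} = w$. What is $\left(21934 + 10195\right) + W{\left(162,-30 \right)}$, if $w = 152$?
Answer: $32281$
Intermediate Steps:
$W{\left(c,Z \right)} = 152$
$\left(21934 + 10195\right) + W{\left(162,-30 \right)} = \left(21934 + 10195\right) + 152 = 32129 + 152 = 32281$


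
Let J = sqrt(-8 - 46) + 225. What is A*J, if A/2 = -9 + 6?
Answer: -1350 - 18*I*sqrt(6) ≈ -1350.0 - 44.091*I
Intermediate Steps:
J = 225 + 3*I*sqrt(6) (J = sqrt(-54) + 225 = 3*I*sqrt(6) + 225 = 225 + 3*I*sqrt(6) ≈ 225.0 + 7.3485*I)
A = -6 (A = 2*(-9 + 6) = 2*(-3) = -6)
A*J = -6*(225 + 3*I*sqrt(6)) = -1350 - 18*I*sqrt(6)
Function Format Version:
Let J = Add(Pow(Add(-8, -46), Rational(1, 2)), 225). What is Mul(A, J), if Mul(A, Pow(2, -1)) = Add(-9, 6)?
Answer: Add(-1350, Mul(-18, I, Pow(6, Rational(1, 2)))) ≈ Add(-1350.0, Mul(-44.091, I))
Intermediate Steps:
J = Add(225, Mul(3, I, Pow(6, Rational(1, 2)))) (J = Add(Pow(-54, Rational(1, 2)), 225) = Add(Mul(3, I, Pow(6, Rational(1, 2))), 225) = Add(225, Mul(3, I, Pow(6, Rational(1, 2)))) ≈ Add(225.00, Mul(7.3485, I)))
A = -6 (A = Mul(2, Add(-9, 6)) = Mul(2, -3) = -6)
Mul(A, J) = Mul(-6, Add(225, Mul(3, I, Pow(6, Rational(1, 2))))) = Add(-1350, Mul(-18, I, Pow(6, Rational(1, 2))))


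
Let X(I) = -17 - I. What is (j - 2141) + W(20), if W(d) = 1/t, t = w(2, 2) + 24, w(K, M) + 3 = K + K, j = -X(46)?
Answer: -51949/25 ≈ -2078.0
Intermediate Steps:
j = 63 (j = -(-17 - 1*46) = -(-17 - 46) = -1*(-63) = 63)
w(K, M) = -3 + 2*K (w(K, M) = -3 + (K + K) = -3 + 2*K)
t = 25 (t = (-3 + 2*2) + 24 = (-3 + 4) + 24 = 1 + 24 = 25)
W(d) = 1/25
(j - 2141) + W(20) = (63 - 2141) + 1/25 = -2078 + 1/25 = -51949/25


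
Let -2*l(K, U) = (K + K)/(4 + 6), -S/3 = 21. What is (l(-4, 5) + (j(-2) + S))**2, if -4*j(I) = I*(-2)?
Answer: 101124/25 ≈ 4045.0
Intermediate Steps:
S = -63 (S = -3*21 = -63)
j(I) = I/2 (j(I) = -I*(-2)/4 = -(-1)*I/2 = I/2)
l(K, U) = -K/10 (l(K, U) = -(K + K)/(2*(4 + 6)) = -2*K/(2*10) = -K/10)
(l(-4, 5) + (j(-2) + S))**2 = (-1/10*(-4) + ((1/2)*(-2) - 63))**2 = (2/5 + (-1 - 63))**2 = (2/5 - 64)**2 = (-318/5)**2 = 101124/25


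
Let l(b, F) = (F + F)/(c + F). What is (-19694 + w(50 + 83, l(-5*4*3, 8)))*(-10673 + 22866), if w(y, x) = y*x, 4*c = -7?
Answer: -5899436734/25 ≈ -2.3598e+8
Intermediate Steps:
c = -7/4 (c = (¼)*(-7) = -7/4 ≈ -1.7500)
l(b, F) = 2*F/(-7/4 + F) (l(b, F) = (F + F)/(-7/4 + F) = (2*F)/(-7/4 + F) = 2*F/(-7/4 + F))
w(y, x) = x*y
(-19694 + w(50 + 83, l(-5*4*3, 8)))*(-10673 + 22866) = (-19694 + (8*8/(-7 + 4*8))*(50 + 83))*(-10673 + 22866) = (-19694 + (8*8/(-7 + 32))*133)*12193 = (-19694 + (8*8/25)*133)*12193 = (-19694 + (8*8*(1/25))*133)*12193 = (-19694 + (64/25)*133)*12193 = (-19694 + 8512/25)*12193 = -483838/25*12193 = -5899436734/25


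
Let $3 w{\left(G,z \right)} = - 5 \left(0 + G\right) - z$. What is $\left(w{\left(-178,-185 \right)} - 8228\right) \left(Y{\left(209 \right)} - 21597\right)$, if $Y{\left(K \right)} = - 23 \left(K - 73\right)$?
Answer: $\frac{583732525}{3} \approx 1.9458 \cdot 10^{8}$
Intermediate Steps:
$w{\left(G,z \right)} = - \frac{5 G}{3} - \frac{z}{3}$ ($w{\left(G,z \right)} = \frac{- 5 \left(0 + G\right) - z}{3} = \frac{- 5 G - z}{3} = \frac{- z - 5 G}{3} = - \frac{5 G}{3} - \frac{z}{3}$)
$Y{\left(K \right)} = 1679 - 23 K$ ($Y{\left(K \right)} = - 23 \left(-73 + K\right) = 1679 - 23 K$)
$\left(w{\left(-178,-185 \right)} - 8228\right) \left(Y{\left(209 \right)} - 21597\right) = \left(\left(\left(- \frac{5}{3}\right) \left(-178\right) - - \frac{185}{3}\right) - 8228\right) \left(\left(1679 - 4807\right) - 21597\right) = \left(\left(\frac{890}{3} + \frac{185}{3}\right) - 8228\right) \left(\left(1679 - 4807\right) - 21597\right) = \left(\frac{1075}{3} - 8228\right) \left(-3128 - 21597\right) = \left(- \frac{23609}{3}\right) \left(-24725\right) = \frac{583732525}{3}$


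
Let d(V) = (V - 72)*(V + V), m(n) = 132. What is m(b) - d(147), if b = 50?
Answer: -21918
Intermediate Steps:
d(V) = 2*V*(-72 + V) (d(V) = (-72 + V)*(2*V) = 2*V*(-72 + V))
m(b) - d(147) = 132 - 2*147*(-72 + 147) = 132 - 2*147*75 = 132 - 1*22050 = 132 - 22050 = -21918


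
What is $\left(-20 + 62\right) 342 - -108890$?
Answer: $123254$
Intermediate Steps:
$\left(-20 + 62\right) 342 - -108890 = 42 \cdot 342 + 108890 = 14364 + 108890 = 123254$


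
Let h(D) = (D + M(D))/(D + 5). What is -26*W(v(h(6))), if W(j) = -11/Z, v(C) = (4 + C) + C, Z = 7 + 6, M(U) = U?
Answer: 22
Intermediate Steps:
Z = 13
h(D) = 2*D/(5 + D) (h(D) = (D + D)/(D + 5) = (2*D)/(5 + D) = 2*D/(5 + D))
v(C) = 4 + 2*C
W(j) = -11/13
-26*W(v(h(6))) = -26*(-11/13) = 22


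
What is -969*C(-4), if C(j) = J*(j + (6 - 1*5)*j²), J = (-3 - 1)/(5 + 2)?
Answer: 46512/7 ≈ 6644.6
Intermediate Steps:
J = -4/7 ≈ -0.57143
C(j) = -4*j/7 - 4*j²/7 (C(j) = -4*(j + (6 - 1*5)*j²)/7 = -4*(j + (6 - 5)*j²)/7 = -4*(j + 1*j²)/7 = -4*(j + j²)/7 = -4*j/7 - 4*j²/7)
-969*C(-4) = -(-3876)*(-4)*(1 - 4)/7 = -(-3876)*(-4)*(-3)/7 = -969*(-48/7) = 46512/7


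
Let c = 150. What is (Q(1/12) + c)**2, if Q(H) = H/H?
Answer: 22801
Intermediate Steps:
Q(H) = 1
(Q(1/12) + c)**2 = (1 + 150)**2 = 151**2 = 22801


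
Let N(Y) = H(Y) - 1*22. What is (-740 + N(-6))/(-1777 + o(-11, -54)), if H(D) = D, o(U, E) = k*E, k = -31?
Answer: 768/103 ≈ 7.4563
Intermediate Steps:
o(U, E) = -31*E
N(Y) = -22 + Y (N(Y) = Y - 1*22 = Y - 22 = -22 + Y)
(-740 + N(-6))/(-1777 + o(-11, -54)) = (-740 + (-22 - 6))/(-1777 - 31*(-54)) = (-740 - 28)/(-1777 + 1674) = -768/(-103) = -768*(-1/103) = 768/103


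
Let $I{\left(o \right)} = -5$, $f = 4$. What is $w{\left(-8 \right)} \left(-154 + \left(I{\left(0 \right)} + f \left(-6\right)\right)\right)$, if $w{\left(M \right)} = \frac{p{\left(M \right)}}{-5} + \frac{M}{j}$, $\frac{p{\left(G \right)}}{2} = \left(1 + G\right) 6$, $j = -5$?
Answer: $- \frac{16836}{5} \approx -3367.2$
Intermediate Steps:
$p{\left(G \right)} = 12 + 12 G$ ($p{\left(G \right)} = 2 \left(1 + G\right) 6 = 2 \left(6 + 6 G\right) = 12 + 12 G$)
$w{\left(M \right)} = - \frac{12}{5} - \frac{13 M}{5}$ ($w{\left(M \right)} = \frac{12 + 12 M}{-5} + \frac{M}{-5} = \left(12 + 12 M\right) \left(- \frac{1}{5}\right) + M \left(- \frac{1}{5}\right) = \left(- \frac{12}{5} - \frac{12 M}{5}\right) - \frac{M}{5} = - \frac{12}{5} - \frac{13 M}{5}$)
$w{\left(-8 \right)} \left(-154 + \left(I{\left(0 \right)} + f \left(-6\right)\right)\right) = \left(- \frac{12}{5} - - \frac{104}{5}\right) \left(-154 + \left(-5 + 4 \left(-6\right)\right)\right) = \left(- \frac{12}{5} + \frac{104}{5}\right) \left(-154 - 29\right) = \frac{92 \left(-154 - 29\right)}{5} = \frac{92}{5} \left(-183\right) = - \frac{16836}{5}$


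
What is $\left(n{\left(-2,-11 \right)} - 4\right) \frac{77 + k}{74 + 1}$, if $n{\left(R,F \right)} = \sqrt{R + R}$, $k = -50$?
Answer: $- \frac{36}{25} + \frac{18 i}{25} \approx -1.44 + 0.72 i$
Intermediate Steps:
$n{\left(R,F \right)} = \sqrt{2} \sqrt{R}$ ($n{\left(R,F \right)} = \sqrt{2 R} = \sqrt{2} \sqrt{R}$)
$\left(n{\left(-2,-11 \right)} - 4\right) \frac{77 + k}{74 + 1} = \left(\sqrt{2} \sqrt{-2} - 4\right) \frac{77 - 50}{74 + 1} = \left(\sqrt{2} i \sqrt{2} - 4\right) \frac{27}{75} = \left(2 i - 4\right) 27 \cdot \frac{1}{75} = \left(-4 + 2 i\right) \frac{9}{25} = - \frac{36}{25} + \frac{18 i}{25}$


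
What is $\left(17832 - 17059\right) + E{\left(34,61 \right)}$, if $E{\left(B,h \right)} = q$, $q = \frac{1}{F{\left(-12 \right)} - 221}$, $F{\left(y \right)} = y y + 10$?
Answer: $\frac{51790}{67} \approx 772.99$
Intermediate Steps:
$F{\left(y \right)} = 10 + y^{2}$ ($F{\left(y \right)} = y^{2} + 10 = 10 + y^{2}$)
$q = - \frac{1}{67}$ ($q = \frac{1}{\left(10 + \left(-12\right)^{2}\right) - 221} = \frac{1}{\left(10 + 144\right) - 221} = \frac{1}{154 - 221} = \frac{1}{-67} = - \frac{1}{67} \approx -0.014925$)
$E{\left(B,h \right)} = - \frac{1}{67}$
$\left(17832 - 17059\right) + E{\left(34,61 \right)} = \left(17832 - 17059\right) - \frac{1}{67} = 773 - \frac{1}{67} = \frac{51790}{67}$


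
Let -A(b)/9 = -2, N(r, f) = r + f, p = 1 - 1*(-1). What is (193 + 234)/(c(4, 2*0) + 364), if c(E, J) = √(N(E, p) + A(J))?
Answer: 38857/33118 - 427*√6/66236 ≈ 1.1575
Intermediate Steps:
p = 2 (p = 1 + 1 = 2)
N(r, f) = f + r
A(b) = 18 (A(b) = -9*(-2) = 18)
c(E, J) = √(20 + E) (c(E, J) = √((2 + E) + 18) = √(20 + E))
(193 + 234)/(c(4, 2*0) + 364) = (193 + 234)/(√(20 + 4) + 364) = 427/(√24 + 364) = 427/(2*√6 + 364) = 427/(364 + 2*√6)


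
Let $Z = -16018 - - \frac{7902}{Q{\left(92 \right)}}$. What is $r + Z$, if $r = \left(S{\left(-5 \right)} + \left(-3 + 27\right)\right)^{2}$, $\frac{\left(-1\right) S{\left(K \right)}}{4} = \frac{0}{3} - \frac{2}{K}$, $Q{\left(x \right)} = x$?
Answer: $- \frac{17744901}{1150} \approx -15430.0$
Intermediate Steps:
$S{\left(K \right)} = \frac{8}{K}$ ($S{\left(K \right)} = - 4 \left(\frac{0}{3} - \frac{2}{K}\right) = - 4 \left(0 \cdot \frac{1}{3} - \frac{2}{K}\right) = - 4 \left(0 - \frac{2}{K}\right) = - 4 \left(- \frac{2}{K}\right) = \frac{8}{K}$)
$r = \frac{12544}{25}$ ($r = \left(\frac{8}{-5} + \left(-3 + 27\right)\right)^{2} = \left(8 \left(- \frac{1}{5}\right) + 24\right)^{2} = \left(- \frac{8}{5} + 24\right)^{2} = \left(\frac{112}{5}\right)^{2} = \frac{12544}{25} \approx 501.76$)
$Z = - \frac{732877}{46}$ ($Z = -16018 - - \frac{7902}{92} = -16018 - \left(-7902\right) \frac{1}{92} = -16018 - - \frac{3951}{46} = -16018 + \frac{3951}{46} = - \frac{732877}{46} \approx -15932.0$)
$r + Z = \frac{12544}{25} - \frac{732877}{46} = - \frac{17744901}{1150}$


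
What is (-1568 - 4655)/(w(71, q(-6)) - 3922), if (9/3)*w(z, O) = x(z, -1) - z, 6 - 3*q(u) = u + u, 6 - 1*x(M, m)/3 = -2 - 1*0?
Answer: 18669/11813 ≈ 1.5804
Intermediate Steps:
x(M, m) = 24 (x(M, m) = 18 - 3*(-2 - 1*0) = 18 - 3*(-2 + 0) = 18 - 3*(-2) = 18 + 6 = 24)
q(u) = 2 - 2*u/3 (q(u) = 2 - (u + u)/3 = 2 - 2*u/3)
w(z, O) = 8 - z/3 (w(z, O) = (24 - z)/3 = 8 - z/3)
(-1568 - 4655)/(w(71, q(-6)) - 3922) = (-1568 - 4655)/((8 - 1/3*71) - 3922) = -6223/((8 - 71/3) - 3922) = -6223/(-47/3 - 3922) = -6223/(-11813/3) = -6223*(-3/11813) = 18669/11813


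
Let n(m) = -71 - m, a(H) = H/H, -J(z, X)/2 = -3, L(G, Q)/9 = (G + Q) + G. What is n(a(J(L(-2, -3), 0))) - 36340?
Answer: -36412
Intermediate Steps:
L(G, Q) = 9*Q + 18*G (L(G, Q) = 9*((G + Q) + G) = 9*(Q + 2*G) = 9*Q + 18*G)
J(z, X) = 6 (J(z, X) = -2*(-3) = 6)
a(H) = 1
n(a(J(L(-2, -3), 0))) - 36340 = (-71 - 1*1) - 36340 = (-71 - 1) - 36340 = -72 - 36340 = -36412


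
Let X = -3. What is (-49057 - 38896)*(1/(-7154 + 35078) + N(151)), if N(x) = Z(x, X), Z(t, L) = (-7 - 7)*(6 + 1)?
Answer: 240687870103/27924 ≈ 8.6194e+6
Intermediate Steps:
Z(t, L) = -98 (Z(t, L) = -14*7 = -98)
N(x) = -98
(-49057 - 38896)*(1/(-7154 + 35078) + N(151)) = (-49057 - 38896)*(1/(-7154 + 35078) - 98) = -87953*(1/27924 - 98) = -87953*(-2736551/27924) = 240687870103/27924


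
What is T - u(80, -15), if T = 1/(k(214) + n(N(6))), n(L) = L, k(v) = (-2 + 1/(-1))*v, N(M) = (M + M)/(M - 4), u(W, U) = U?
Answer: 9539/636 ≈ 14.998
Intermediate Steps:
N(M) = 2*M/(-4 + M) (N(M) = (2*M)/(-4 + M) = 2*M/(-4 + M))
k(v) = -3*v (k(v) = (-2 - 1)*v = -3*v)
T = -1/636 (T = 1/(-3*214 + 2*6/(-4 + 6)) = 1/(-642 + 2*6/2) = 1/(-642 + 2*6*(½)) = 1/(-642 + 6) = 1/(-636) = -1/636 ≈ -0.0015723)
T - u(80, -15) = -1/636 - 1*(-15) = -1/636 + 15 = 9539/636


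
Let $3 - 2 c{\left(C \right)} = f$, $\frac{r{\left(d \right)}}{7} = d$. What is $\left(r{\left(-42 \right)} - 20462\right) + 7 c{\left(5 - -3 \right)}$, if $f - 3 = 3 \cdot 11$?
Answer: $- \frac{41743}{2} \approx -20872.0$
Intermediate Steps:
$r{\left(d \right)} = 7 d$
$f = 36$ ($f = 3 + 3 \cdot 11 = 3 + 33 = 36$)
$c{\left(C \right)} = - \frac{33}{2}$ ($c{\left(C \right)} = \frac{3}{2} - 18 = - \frac{33}{2}$)
$\left(r{\left(-42 \right)} - 20462\right) + 7 c{\left(5 - -3 \right)} = \left(7 \left(-42\right) - 20462\right) + 7 \left(- \frac{33}{2}\right) = \left(-294 - 20462\right) - \frac{231}{2} = -20756 - \frac{231}{2} = - \frac{41743}{2}$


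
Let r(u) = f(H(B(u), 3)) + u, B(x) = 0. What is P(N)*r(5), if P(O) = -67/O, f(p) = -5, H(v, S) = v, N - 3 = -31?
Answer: 0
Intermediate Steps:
N = -28 (N = 3 - 31 = -28)
r(u) = -5 + u
P(N)*r(5) = (-67/(-28))*(-5 + 5) = -67*(-1/28)*0 = (67/28)*0 = 0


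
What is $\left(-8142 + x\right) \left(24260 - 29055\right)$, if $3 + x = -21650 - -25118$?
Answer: $22426215$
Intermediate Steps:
$x = 3465$ ($x = -3 - -3468 = -3 + \left(-21650 + 25118\right) = -3 + 3468 = 3465$)
$\left(-8142 + x\right) \left(24260 - 29055\right) = \left(-8142 + 3465\right) \left(24260 - 29055\right) = \left(-4677\right) \left(-4795\right) = 22426215$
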